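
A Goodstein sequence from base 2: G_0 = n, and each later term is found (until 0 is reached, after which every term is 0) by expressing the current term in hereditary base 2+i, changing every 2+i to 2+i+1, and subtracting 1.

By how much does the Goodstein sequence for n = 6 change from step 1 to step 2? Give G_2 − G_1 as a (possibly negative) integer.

228

[0] 6 ≡ 2^2 + 2 (base 2). Lift 3: 30. −1: 29.
[1] 29 ≡ 3^3 + 2 (base 3). Lift 4: 258. −1: 257.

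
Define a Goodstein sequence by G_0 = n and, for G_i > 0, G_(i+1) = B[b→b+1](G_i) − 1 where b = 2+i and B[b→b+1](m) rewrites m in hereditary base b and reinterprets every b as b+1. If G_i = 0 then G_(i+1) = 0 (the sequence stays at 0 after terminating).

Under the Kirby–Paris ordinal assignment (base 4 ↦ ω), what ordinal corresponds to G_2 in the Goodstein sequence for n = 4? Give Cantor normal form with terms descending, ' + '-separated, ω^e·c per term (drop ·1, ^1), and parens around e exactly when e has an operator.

ω^2·2 + ω·2 + 1

4 —HB2→ 2^2 —bump→ 3^3 = 27 —(−1)→ 26
26 —HB3→ 2·3^2 + 2·3 + 2 —bump→ 2·4^2 + 2·4 + 2 = 42 —(−1)→ 41
41 —HB4→ 2·4^2 + 2·4 + 1 —bump→ 2·5^2 + 2·5 + 1 = 61 —(−1)→ 60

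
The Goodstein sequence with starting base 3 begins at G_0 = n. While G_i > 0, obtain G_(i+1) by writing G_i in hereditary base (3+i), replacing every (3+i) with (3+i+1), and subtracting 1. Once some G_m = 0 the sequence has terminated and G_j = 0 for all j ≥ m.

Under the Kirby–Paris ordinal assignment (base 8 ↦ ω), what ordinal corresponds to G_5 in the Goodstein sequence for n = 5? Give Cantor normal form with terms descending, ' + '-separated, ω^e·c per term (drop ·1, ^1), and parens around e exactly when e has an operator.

G_0=5  [base 3] 3 + 2  →[3↦4]→  4 + 2 = 6  −1 ⇒ G_1=5
G_1=5  [base 4] 4 + 1  →[4↦5]→  5 + 1 = 6  −1 ⇒ G_2=5
G_2=5  [base 5] 5  →[5↦6]→  6 = 6  −1 ⇒ G_3=5
G_3=5  [base 6] 5  →[6↦7]→  5 = 5  −1 ⇒ G_4=4
G_4=4  [base 7] 4  →[7↦8]→  4 = 4  −1 ⇒ G_5=3
G_5=3  [base 8] 3  →[8↦9]→  3 = 3  −1 ⇒ G_6=2

3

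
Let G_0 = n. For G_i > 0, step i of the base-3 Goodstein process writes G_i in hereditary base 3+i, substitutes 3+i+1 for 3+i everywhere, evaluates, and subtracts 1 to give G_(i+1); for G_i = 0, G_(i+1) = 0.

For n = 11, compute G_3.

G_0 = 11. HB_3(11) = 3^2 + 2. Bump = 18. G_1 = 17.
G_1 = 17. HB_4(17) = 4^2 + 1. Bump = 26. G_2 = 25.
G_2 = 25. HB_5(25) = 5^2. Bump = 36. G_3 = 35.
G_3 = 35. HB_6(35) = 5·6 + 5. Bump = 40. G_4 = 39.

35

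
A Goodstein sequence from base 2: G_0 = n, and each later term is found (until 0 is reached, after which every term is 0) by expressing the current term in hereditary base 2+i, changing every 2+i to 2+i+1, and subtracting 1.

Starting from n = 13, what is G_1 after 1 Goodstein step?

[0] 13 ≡ 2^(2 + 1) + 2^2 + 1 (base 2). Lift 3: 109. −1: 108.
[1] 108 ≡ 3^(3 + 1) + 3^3 (base 3). Lift 4: 1280. −1: 1279.

108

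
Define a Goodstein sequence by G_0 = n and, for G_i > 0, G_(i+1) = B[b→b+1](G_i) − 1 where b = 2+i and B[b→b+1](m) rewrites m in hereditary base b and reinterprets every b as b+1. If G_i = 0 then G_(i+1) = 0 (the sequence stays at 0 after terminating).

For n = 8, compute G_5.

step 0: 8 = 2^(2 + 1); sub 3 for 2: 3^(3 + 1); = 81; G_1 = 81−1 = 80
step 1: 80 = 2·3^3 + 2·3^2 + 2·3 + 2; sub 4 for 3: 2·4^4 + 2·4^2 + 2·4 + 2; = 554; G_2 = 554−1 = 553
step 2: 553 = 2·4^4 + 2·4^2 + 2·4 + 1; sub 5 for 4: 2·5^5 + 2·5^2 + 2·5 + 1; = 6311; G_3 = 6311−1 = 6310
step 3: 6310 = 2·5^5 + 2·5^2 + 2·5; sub 6 for 5: 2·6^6 + 2·6^2 + 2·6; = 93396; G_4 = 93396−1 = 93395
step 4: 93395 = 2·6^6 + 2·6^2 + 6 + 5; sub 7 for 6: 2·7^7 + 2·7^2 + 7 + 5; = 1647196; G_5 = 1647196−1 = 1647195
step 5: 1647195 = 2·7^7 + 2·7^2 + 7 + 4; sub 8 for 7: 2·8^8 + 2·8^2 + 8 + 4; = 33554572; G_6 = 33554572−1 = 33554571

1647195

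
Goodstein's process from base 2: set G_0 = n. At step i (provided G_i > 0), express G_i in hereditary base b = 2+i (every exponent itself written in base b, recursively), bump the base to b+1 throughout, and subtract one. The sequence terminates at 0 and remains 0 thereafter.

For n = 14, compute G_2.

1281

i=0: 14 = 2^(2 + 1) + 2^2 + 2 (b=2); 2→3: 3^(3 + 1) + 3^3 + 3 = 111; 111−1 = 110
i=1: 110 = 3^(3 + 1) + 3^3 + 2 (b=3); 3→4: 4^(4 + 1) + 4^4 + 2 = 1282; 1282−1 = 1281
i=2: 1281 = 4^(4 + 1) + 4^4 + 1 (b=4); 4→5: 5^(5 + 1) + 5^5 + 1 = 18751; 18751−1 = 18750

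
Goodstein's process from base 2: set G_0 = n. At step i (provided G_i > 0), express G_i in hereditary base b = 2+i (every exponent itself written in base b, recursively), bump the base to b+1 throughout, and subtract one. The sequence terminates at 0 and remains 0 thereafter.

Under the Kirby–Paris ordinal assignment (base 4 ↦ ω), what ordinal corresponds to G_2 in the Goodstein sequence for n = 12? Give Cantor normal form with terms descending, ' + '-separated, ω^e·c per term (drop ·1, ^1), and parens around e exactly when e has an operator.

ω^(ω + 1) + ω^2·2 + ω·2 + 1

12 —HB2→ 2^(2 + 1) + 2^2 —bump→ 3^(3 + 1) + 3^3 = 108 —(−1)→ 107
107 —HB3→ 3^(3 + 1) + 2·3^2 + 2·3 + 2 —bump→ 4^(4 + 1) + 2·4^2 + 2·4 + 2 = 1066 —(−1)→ 1065
1065 —HB4→ 4^(4 + 1) + 2·4^2 + 2·4 + 1 —bump→ 5^(5 + 1) + 2·5^2 + 2·5 + 1 = 15686 —(−1)→ 15685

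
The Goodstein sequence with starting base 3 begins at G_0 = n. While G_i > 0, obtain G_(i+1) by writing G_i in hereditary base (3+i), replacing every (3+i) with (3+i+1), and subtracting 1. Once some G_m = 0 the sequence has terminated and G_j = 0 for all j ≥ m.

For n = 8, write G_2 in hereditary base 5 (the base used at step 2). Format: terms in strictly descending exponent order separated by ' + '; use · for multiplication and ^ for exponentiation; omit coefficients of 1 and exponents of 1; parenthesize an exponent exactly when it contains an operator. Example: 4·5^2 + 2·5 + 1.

[0] 8 ≡ 2·3 + 2 (base 3). Lift 4: 10. −1: 9.
[1] 9 ≡ 2·4 + 1 (base 4). Lift 5: 11. −1: 10.
[2] 10 ≡ 2·5 (base 5). Lift 6: 12. −1: 11.

2·5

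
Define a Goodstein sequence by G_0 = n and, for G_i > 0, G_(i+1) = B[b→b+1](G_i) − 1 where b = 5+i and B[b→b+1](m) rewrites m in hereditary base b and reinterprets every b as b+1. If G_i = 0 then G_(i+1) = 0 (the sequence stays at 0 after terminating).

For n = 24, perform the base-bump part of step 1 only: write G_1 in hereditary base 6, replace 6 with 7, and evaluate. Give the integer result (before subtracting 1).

31

base 5: 24 = 4·5 + 4; at 6: 4·6 + 4 = 28; next = 27
base 6: 27 = 4·6 + 3; at 7: 4·7 + 3 = 31; next = 30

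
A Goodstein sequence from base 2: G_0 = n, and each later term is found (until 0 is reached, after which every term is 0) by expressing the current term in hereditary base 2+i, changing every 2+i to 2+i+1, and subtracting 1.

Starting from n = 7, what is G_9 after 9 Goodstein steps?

(0) 7|_2 = 2^2 + 2 + 1 ↦ 3^3 + 3 + 1|_3 = 31 ⇒ 30
(1) 30|_3 = 3^3 + 3 ↦ 4^4 + 4|_4 = 260 ⇒ 259
(2) 259|_4 = 4^4 + 3 ↦ 5^5 + 3|_5 = 3128 ⇒ 3127
(3) 3127|_5 = 5^5 + 2 ↦ 6^6 + 2|_6 = 46658 ⇒ 46657
(4) 46657|_6 = 6^6 + 1 ↦ 7^7 + 1|_7 = 823544 ⇒ 823543
(5) 823543|_7 = 7^7 ↦ 8^8|_8 = 16777216 ⇒ 16777215
(6) 16777215|_8 = 7·8^7 + 7·8^6 + 7·8^5 + 7·8^4 + 7·8^3 + 7·8^2 + 7·8 + 7 ↦ 7·9^7 + 7·9^6 + 7·9^5 + 7·9^4 + 7·9^3 + 7·9^2 + 7·9 + 7|_9 = 37665880 ⇒ 37665879
(7) 37665879|_9 = 7·9^7 + 7·9^6 + 7·9^5 + 7·9^4 + 7·9^3 + 7·9^2 + 7·9 + 6 ↦ 7·10^7 + 7·10^6 + 7·10^5 + 7·10^4 + 7·10^3 + 7·10^2 + 7·10 + 6|_10 = 77777776 ⇒ 77777775
(8) 77777775|_10 = 7·10^7 + 7·10^6 + 7·10^5 + 7·10^4 + 7·10^3 + 7·10^2 + 7·10 + 5 ↦ 7·11^7 + 7·11^6 + 7·11^5 + 7·11^4 + 7·11^3 + 7·11^2 + 7·11 + 5|_11 = 150051214 ⇒ 150051213

150051213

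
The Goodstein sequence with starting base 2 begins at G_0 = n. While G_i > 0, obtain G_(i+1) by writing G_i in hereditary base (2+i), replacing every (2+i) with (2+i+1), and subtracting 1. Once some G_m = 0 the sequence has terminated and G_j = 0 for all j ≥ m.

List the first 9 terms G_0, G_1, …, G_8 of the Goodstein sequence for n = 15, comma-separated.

15, 111, 1283, 18752, 326593, 6588344, 150994943, 3524450280, 100077777775

G_0 = 15. HB_2(15) = 2^(2 + 1) + 2^2 + 2 + 1. Bump = 112. G_1 = 111.
G_1 = 111. HB_3(111) = 3^(3 + 1) + 3^3 + 3. Bump = 1284. G_2 = 1283.
G_2 = 1283. HB_4(1283) = 4^(4 + 1) + 4^4 + 3. Bump = 18753. G_3 = 18752.
G_3 = 18752. HB_5(18752) = 5^(5 + 1) + 5^5 + 2. Bump = 326594. G_4 = 326593.
G_4 = 326593. HB_6(326593) = 6^(6 + 1) + 6^6 + 1. Bump = 6588345. G_5 = 6588344.
G_5 = 6588344. HB_7(6588344) = 7^(7 + 1) + 7^7. Bump = 150994944. G_6 = 150994943.
G_6 = 150994943. HB_8(150994943) = 8^(8 + 1) + 7·8^7 + 7·8^6 + 7·8^5 + 7·8^4 + 7·8^3 + 7·8^2 + 7·8 + 7. Bump = 3524450281. G_7 = 3524450280.
G_7 = 3524450280. HB_9(3524450280) = 9^(9 + 1) + 7·9^7 + 7·9^6 + 7·9^5 + 7·9^4 + 7·9^3 + 7·9^2 + 7·9 + 6. Bump = 100077777776. G_8 = 100077777775.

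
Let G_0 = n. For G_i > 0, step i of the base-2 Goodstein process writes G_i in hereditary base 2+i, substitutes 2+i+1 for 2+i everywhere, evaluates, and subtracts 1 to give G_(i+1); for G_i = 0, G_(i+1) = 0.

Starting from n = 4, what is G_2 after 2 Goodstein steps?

41

G_0 = 4. HB_2(4) = 2^2. Bump = 27. G_1 = 26.
G_1 = 26. HB_3(26) = 2·3^2 + 2·3 + 2. Bump = 42. G_2 = 41.
G_2 = 41. HB_4(41) = 2·4^2 + 2·4 + 1. Bump = 61. G_3 = 60.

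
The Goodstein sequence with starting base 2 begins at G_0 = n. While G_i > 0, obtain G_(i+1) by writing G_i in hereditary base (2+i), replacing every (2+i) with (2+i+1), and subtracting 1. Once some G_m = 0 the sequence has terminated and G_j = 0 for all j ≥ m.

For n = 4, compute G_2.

step 0: 4 = 2^2; sub 3 for 2: 3^3; = 27; G_1 = 27−1 = 26
step 1: 26 = 2·3^2 + 2·3 + 2; sub 4 for 3: 2·4^2 + 2·4 + 2; = 42; G_2 = 42−1 = 41
step 2: 41 = 2·4^2 + 2·4 + 1; sub 5 for 4: 2·5^2 + 2·5 + 1; = 61; G_3 = 61−1 = 60

41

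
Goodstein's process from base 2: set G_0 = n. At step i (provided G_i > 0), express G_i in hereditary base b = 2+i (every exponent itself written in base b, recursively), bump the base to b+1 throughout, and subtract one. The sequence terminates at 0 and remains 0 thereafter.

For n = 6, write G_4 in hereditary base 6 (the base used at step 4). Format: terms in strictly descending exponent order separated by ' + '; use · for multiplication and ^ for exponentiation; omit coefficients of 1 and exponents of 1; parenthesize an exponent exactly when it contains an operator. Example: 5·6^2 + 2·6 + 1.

i=0: 6 = 2^2 + 2 (b=2); 2→3: 3^3 + 3 = 30; 30−1 = 29
i=1: 29 = 3^3 + 2 (b=3); 3→4: 4^4 + 2 = 258; 258−1 = 257
i=2: 257 = 4^4 + 1 (b=4); 4→5: 5^5 + 1 = 3126; 3126−1 = 3125
i=3: 3125 = 5^5 (b=5); 5→6: 6^6 = 46656; 46656−1 = 46655
i=4: 46655 = 5·6^5 + 5·6^4 + 5·6^3 + 5·6^2 + 5·6 + 5 (b=6); 6→7: 5·7^5 + 5·7^4 + 5·7^3 + 5·7^2 + 5·7 + 5 = 98040; 98040−1 = 98039

5·6^5 + 5·6^4 + 5·6^3 + 5·6^2 + 5·6 + 5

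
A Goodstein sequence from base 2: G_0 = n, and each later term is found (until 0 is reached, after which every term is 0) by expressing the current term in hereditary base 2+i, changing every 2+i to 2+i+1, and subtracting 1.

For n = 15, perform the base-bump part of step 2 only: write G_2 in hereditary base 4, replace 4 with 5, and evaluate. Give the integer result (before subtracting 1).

base 2: 15 = 2^(2 + 1) + 2^2 + 2 + 1; at 3: 3^(3 + 1) + 3^3 + 3 + 1 = 112; next = 111
base 3: 111 = 3^(3 + 1) + 3^3 + 3; at 4: 4^(4 + 1) + 4^4 + 4 = 1284; next = 1283

18753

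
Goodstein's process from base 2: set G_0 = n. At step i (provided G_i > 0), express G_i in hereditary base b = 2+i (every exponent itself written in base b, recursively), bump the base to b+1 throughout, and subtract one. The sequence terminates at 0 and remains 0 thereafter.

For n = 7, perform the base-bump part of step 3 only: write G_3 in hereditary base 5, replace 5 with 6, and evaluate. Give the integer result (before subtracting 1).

G_0 = 7. HB_2(7) = 2^2 + 2 + 1. Bump = 31. G_1 = 30.
G_1 = 30. HB_3(30) = 3^3 + 3. Bump = 260. G_2 = 259.
G_2 = 259. HB_4(259) = 4^4 + 3. Bump = 3128. G_3 = 3127.

46658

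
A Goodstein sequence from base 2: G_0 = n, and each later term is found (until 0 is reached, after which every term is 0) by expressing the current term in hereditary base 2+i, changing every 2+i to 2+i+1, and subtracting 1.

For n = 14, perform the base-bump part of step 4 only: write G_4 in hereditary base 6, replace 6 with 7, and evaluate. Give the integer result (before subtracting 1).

5862841

step 0: 14 = 2^(2 + 1) + 2^2 + 2; sub 3 for 2: 3^(3 + 1) + 3^3 + 3; = 111; G_1 = 111−1 = 110
step 1: 110 = 3^(3 + 1) + 3^3 + 2; sub 4 for 3: 4^(4 + 1) + 4^4 + 2; = 1282; G_2 = 1282−1 = 1281
step 2: 1281 = 4^(4 + 1) + 4^4 + 1; sub 5 for 4: 5^(5 + 1) + 5^5 + 1; = 18751; G_3 = 18751−1 = 18750
step 3: 18750 = 5^(5 + 1) + 5^5; sub 6 for 5: 6^(6 + 1) + 6^6; = 326592; G_4 = 326592−1 = 326591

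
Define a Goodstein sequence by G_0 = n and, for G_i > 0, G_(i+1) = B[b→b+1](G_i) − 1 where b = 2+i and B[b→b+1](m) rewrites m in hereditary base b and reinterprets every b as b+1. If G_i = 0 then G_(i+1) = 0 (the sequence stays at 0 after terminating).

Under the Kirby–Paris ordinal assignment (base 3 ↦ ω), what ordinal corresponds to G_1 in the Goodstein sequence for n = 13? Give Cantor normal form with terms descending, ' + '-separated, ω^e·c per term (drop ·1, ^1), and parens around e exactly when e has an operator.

G_0=13  [base 2] 2^(2 + 1) + 2^2 + 1  →[2↦3]→  3^(3 + 1) + 3^3 + 1 = 109  −1 ⇒ G_1=108
G_1=108  [base 3] 3^(3 + 1) + 3^3  →[3↦4]→  4^(4 + 1) + 4^4 = 1280  −1 ⇒ G_2=1279

ω^(ω + 1) + ω^ω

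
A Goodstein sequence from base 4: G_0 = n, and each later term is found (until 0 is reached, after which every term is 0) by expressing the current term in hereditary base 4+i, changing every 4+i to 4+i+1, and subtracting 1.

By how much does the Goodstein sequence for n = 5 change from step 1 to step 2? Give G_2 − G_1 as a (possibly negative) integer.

(0) 5|_4 = 4 + 1 ↦ 5 + 1|_5 = 6 ⇒ 5
(1) 5|_5 = 5 ↦ 6|_6 = 6 ⇒ 5

0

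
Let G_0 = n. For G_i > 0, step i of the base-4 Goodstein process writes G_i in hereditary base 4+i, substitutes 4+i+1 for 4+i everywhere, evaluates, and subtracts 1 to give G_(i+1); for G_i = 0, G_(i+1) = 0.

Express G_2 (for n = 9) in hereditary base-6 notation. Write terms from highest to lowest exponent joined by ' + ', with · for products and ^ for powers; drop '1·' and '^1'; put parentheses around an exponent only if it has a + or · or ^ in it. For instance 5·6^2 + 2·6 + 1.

6 + 5

base 4: 9 = 2·4 + 1; at 5: 2·5 + 1 = 11; next = 10
base 5: 10 = 2·5; at 6: 2·6 = 12; next = 11
base 6: 11 = 6 + 5; at 7: 7 + 5 = 12; next = 11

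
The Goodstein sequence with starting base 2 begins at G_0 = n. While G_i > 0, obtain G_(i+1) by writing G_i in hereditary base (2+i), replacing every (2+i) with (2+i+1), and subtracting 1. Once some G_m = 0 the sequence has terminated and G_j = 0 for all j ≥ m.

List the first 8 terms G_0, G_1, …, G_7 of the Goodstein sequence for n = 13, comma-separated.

base 2: 13 = 2^(2 + 1) + 2^2 + 1; at 3: 3^(3 + 1) + 3^3 + 1 = 109; next = 108
base 3: 108 = 3^(3 + 1) + 3^3; at 4: 4^(4 + 1) + 4^4 = 1280; next = 1279
base 4: 1279 = 4^(4 + 1) + 3·4^3 + 3·4^2 + 3·4 + 3; at 5: 5^(5 + 1) + 3·5^3 + 3·5^2 + 3·5 + 3 = 16093; next = 16092
base 5: 16092 = 5^(5 + 1) + 3·5^3 + 3·5^2 + 3·5 + 2; at 6: 6^(6 + 1) + 3·6^3 + 3·6^2 + 3·6 + 2 = 280712; next = 280711
base 6: 280711 = 6^(6 + 1) + 3·6^3 + 3·6^2 + 3·6 + 1; at 7: 7^(7 + 1) + 3·7^3 + 3·7^2 + 3·7 + 1 = 5765999; next = 5765998
base 7: 5765998 = 7^(7 + 1) + 3·7^3 + 3·7^2 + 3·7; at 8: 8^(8 + 1) + 3·8^3 + 3·8^2 + 3·8 = 134219480; next = 134219479
base 8: 134219479 = 8^(8 + 1) + 3·8^3 + 3·8^2 + 2·8 + 7; at 9: 9^(9 + 1) + 3·9^3 + 3·9^2 + 2·9 + 7 = 3486786856; next = 3486786855

13, 108, 1279, 16092, 280711, 5765998, 134219479, 3486786855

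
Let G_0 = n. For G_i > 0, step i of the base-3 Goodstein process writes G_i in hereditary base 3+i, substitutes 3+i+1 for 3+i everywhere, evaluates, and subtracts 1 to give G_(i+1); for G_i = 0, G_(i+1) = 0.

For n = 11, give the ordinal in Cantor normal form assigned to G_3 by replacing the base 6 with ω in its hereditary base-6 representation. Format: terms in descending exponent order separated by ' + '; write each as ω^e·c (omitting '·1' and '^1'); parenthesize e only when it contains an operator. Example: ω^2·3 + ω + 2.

ω·5 + 5

[0] 11 ≡ 3^2 + 2 (base 3). Lift 4: 18. −1: 17.
[1] 17 ≡ 4^2 + 1 (base 4). Lift 5: 26. −1: 25.
[2] 25 ≡ 5^2 (base 5). Lift 6: 36. −1: 35.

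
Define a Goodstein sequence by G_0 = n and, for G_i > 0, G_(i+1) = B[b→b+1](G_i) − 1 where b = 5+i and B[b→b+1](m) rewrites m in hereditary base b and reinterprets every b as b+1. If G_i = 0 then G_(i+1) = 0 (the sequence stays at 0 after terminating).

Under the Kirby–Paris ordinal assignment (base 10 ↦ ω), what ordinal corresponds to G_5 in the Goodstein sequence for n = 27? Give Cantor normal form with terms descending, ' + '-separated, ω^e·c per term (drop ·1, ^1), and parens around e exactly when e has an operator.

ω·7 + 5

G_0=27  [base 5] 5^2 + 2  →[5↦6]→  6^2 + 2 = 38  −1 ⇒ G_1=37
G_1=37  [base 6] 6^2 + 1  →[6↦7]→  7^2 + 1 = 50  −1 ⇒ G_2=49
G_2=49  [base 7] 7^2  →[7↦8]→  8^2 = 64  −1 ⇒ G_3=63
G_3=63  [base 8] 7·8 + 7  →[8↦9]→  7·9 + 7 = 70  −1 ⇒ G_4=69
G_4=69  [base 9] 7·9 + 6  →[9↦10]→  7·10 + 6 = 76  −1 ⇒ G_5=75
G_5=75  [base 10] 7·10 + 5  →[10↦11]→  7·11 + 5 = 82  −1 ⇒ G_6=81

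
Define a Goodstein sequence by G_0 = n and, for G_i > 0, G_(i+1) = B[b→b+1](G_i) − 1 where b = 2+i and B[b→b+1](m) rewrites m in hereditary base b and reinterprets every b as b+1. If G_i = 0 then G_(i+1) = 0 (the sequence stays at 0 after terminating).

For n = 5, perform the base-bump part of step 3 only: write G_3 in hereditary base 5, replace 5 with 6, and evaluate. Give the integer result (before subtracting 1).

i=0: 5 = 2^2 + 1 (b=2); 2→3: 3^3 + 1 = 28; 28−1 = 27
i=1: 27 = 3^3 (b=3); 3→4: 4^4 = 256; 256−1 = 255
i=2: 255 = 3·4^3 + 3·4^2 + 3·4 + 3 (b=4); 4→5: 3·5^3 + 3·5^2 + 3·5 + 3 = 468; 468−1 = 467
i=3: 467 = 3·5^3 + 3·5^2 + 3·5 + 2 (b=5); 5→6: 3·6^3 + 3·6^2 + 3·6 + 2 = 776; 776−1 = 775

776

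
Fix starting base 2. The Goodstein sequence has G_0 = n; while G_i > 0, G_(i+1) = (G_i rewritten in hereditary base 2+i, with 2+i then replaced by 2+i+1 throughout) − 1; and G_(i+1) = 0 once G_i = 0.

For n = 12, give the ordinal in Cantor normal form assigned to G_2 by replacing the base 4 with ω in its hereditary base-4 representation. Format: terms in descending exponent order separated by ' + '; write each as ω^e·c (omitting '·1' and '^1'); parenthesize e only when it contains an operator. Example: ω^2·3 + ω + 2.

ω^(ω + 1) + ω^2·2 + ω·2 + 1

(0) 12|_2 = 2^(2 + 1) + 2^2 ↦ 3^(3 + 1) + 3^3|_3 = 108 ⇒ 107
(1) 107|_3 = 3^(3 + 1) + 2·3^2 + 2·3 + 2 ↦ 4^(4 + 1) + 2·4^2 + 2·4 + 2|_4 = 1066 ⇒ 1065
(2) 1065|_4 = 4^(4 + 1) + 2·4^2 + 2·4 + 1 ↦ 5^(5 + 1) + 2·5^2 + 2·5 + 1|_5 = 15686 ⇒ 15685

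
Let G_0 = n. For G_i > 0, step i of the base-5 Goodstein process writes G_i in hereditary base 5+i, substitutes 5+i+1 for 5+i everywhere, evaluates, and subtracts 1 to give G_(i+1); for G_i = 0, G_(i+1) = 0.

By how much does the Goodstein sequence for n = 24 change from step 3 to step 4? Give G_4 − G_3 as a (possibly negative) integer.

i=0: 24 = 4·5 + 4 (b=5); 5→6: 4·6 + 4 = 28; 28−1 = 27
i=1: 27 = 4·6 + 3 (b=6); 6→7: 4·7 + 3 = 31; 31−1 = 30
i=2: 30 = 4·7 + 2 (b=7); 7→8: 4·8 + 2 = 34; 34−1 = 33
i=3: 33 = 4·8 + 1 (b=8); 8→9: 4·9 + 1 = 37; 37−1 = 36

3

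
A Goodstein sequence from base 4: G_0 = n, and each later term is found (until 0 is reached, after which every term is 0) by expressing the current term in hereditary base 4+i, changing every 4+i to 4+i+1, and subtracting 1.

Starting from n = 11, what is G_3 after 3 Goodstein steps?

i=0: 11 = 2·4 + 3 (b=4); 4→5: 2·5 + 3 = 13; 13−1 = 12
i=1: 12 = 2·5 + 2 (b=5); 5→6: 2·6 + 2 = 14; 14−1 = 13
i=2: 13 = 2·6 + 1 (b=6); 6→7: 2·7 + 1 = 15; 15−1 = 14

14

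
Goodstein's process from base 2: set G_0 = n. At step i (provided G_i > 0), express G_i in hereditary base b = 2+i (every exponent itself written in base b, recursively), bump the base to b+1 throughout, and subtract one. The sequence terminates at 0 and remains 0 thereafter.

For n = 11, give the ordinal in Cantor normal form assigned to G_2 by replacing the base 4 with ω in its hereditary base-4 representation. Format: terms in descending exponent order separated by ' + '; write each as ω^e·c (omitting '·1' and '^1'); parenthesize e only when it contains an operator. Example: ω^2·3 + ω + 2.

G_0=11  [base 2] 2^(2 + 1) + 2 + 1  →[2↦3]→  3^(3 + 1) + 3 + 1 = 85  −1 ⇒ G_1=84
G_1=84  [base 3] 3^(3 + 1) + 3  →[3↦4]→  4^(4 + 1) + 4 = 1028  −1 ⇒ G_2=1027
G_2=1027  [base 4] 4^(4 + 1) + 3  →[4↦5]→  5^(5 + 1) + 3 = 15628  −1 ⇒ G_3=15627

ω^(ω + 1) + 3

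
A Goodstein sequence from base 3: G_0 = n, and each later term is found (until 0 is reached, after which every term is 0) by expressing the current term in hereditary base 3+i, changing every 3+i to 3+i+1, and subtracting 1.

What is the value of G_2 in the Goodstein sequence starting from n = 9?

17

[0] 9 ≡ 3^2 (base 3). Lift 4: 16. −1: 15.
[1] 15 ≡ 3·4 + 3 (base 4). Lift 5: 18. −1: 17.
[2] 17 ≡ 3·5 + 2 (base 5). Lift 6: 20. −1: 19.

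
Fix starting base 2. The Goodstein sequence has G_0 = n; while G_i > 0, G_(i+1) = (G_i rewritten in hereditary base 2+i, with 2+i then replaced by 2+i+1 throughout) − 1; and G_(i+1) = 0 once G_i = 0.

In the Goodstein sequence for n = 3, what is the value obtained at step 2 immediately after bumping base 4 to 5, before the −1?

3

(0) 3|_2 = 2 + 1 ↦ 3 + 1|_3 = 4 ⇒ 3
(1) 3|_3 = 3 ↦ 4|_4 = 4 ⇒ 3
(2) 3|_4 = 3 ↦ 3|_5 = 3 ⇒ 2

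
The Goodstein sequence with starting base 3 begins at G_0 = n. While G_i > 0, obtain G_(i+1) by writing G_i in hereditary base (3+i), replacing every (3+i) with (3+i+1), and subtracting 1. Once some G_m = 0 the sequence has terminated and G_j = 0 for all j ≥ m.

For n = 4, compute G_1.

4

step 0: 4 = 3 + 1; sub 4 for 3: 4 + 1; = 5; G_1 = 5−1 = 4
step 1: 4 = 4; sub 5 for 4: 5; = 5; G_2 = 5−1 = 4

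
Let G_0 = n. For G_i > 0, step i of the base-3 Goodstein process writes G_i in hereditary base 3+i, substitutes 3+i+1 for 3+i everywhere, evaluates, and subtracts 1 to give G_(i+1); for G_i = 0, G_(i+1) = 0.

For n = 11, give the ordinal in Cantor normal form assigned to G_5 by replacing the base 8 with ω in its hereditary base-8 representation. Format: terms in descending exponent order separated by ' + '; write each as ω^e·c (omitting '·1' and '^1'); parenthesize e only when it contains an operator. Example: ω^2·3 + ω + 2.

11 —HB3→ 3^2 + 2 —bump→ 4^2 + 2 = 18 —(−1)→ 17
17 —HB4→ 4^2 + 1 —bump→ 5^2 + 1 = 26 —(−1)→ 25
25 —HB5→ 5^2 —bump→ 6^2 = 36 —(−1)→ 35
35 —HB6→ 5·6 + 5 —bump→ 5·7 + 5 = 40 —(−1)→ 39
39 —HB7→ 5·7 + 4 —bump→ 5·8 + 4 = 44 —(−1)→ 43
43 —HB8→ 5·8 + 3 —bump→ 5·9 + 3 = 48 —(−1)→ 47

ω·5 + 3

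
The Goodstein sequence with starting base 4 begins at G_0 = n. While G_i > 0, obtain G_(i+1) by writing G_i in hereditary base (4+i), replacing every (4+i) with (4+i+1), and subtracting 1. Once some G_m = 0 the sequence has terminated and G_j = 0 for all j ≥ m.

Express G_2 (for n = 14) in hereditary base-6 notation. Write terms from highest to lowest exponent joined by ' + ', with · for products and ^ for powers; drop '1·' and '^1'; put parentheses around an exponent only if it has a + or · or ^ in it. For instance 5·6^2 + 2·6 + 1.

i=0: 14 = 3·4 + 2 (b=4); 4→5: 3·5 + 2 = 17; 17−1 = 16
i=1: 16 = 3·5 + 1 (b=5); 5→6: 3·6 + 1 = 19; 19−1 = 18
i=2: 18 = 3·6 (b=6); 6→7: 3·7 = 21; 21−1 = 20

3·6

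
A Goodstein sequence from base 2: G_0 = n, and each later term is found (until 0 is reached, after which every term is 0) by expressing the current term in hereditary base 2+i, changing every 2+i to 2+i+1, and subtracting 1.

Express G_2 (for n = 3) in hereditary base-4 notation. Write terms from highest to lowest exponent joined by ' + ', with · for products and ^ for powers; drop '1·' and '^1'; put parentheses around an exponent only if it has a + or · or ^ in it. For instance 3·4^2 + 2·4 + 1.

3

[0] 3 ≡ 2 + 1 (base 2). Lift 3: 4. −1: 3.
[1] 3 ≡ 3 (base 3). Lift 4: 4. −1: 3.
[2] 3 ≡ 3 (base 4). Lift 5: 3. −1: 2.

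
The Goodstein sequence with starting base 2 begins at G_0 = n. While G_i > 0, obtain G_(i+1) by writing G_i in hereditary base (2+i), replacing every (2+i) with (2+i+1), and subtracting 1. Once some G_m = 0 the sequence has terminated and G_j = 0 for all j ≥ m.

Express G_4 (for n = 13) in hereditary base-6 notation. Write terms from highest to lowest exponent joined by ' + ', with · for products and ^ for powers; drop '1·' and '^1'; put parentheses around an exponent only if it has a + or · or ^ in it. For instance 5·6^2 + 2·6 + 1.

6^(6 + 1) + 3·6^3 + 3·6^2 + 3·6 + 1

G_0=13  [base 2] 2^(2 + 1) + 2^2 + 1  →[2↦3]→  3^(3 + 1) + 3^3 + 1 = 109  −1 ⇒ G_1=108
G_1=108  [base 3] 3^(3 + 1) + 3^3  →[3↦4]→  4^(4 + 1) + 4^4 = 1280  −1 ⇒ G_2=1279
G_2=1279  [base 4] 4^(4 + 1) + 3·4^3 + 3·4^2 + 3·4 + 3  →[4↦5]→  5^(5 + 1) + 3·5^3 + 3·5^2 + 3·5 + 3 = 16093  −1 ⇒ G_3=16092
G_3=16092  [base 5] 5^(5 + 1) + 3·5^3 + 3·5^2 + 3·5 + 2  →[5↦6]→  6^(6 + 1) + 3·6^3 + 3·6^2 + 3·6 + 2 = 280712  −1 ⇒ G_4=280711
G_4=280711  [base 6] 6^(6 + 1) + 3·6^3 + 3·6^2 + 3·6 + 1  →[6↦7]→  7^(7 + 1) + 3·7^3 + 3·7^2 + 3·7 + 1 = 5765999  −1 ⇒ G_5=5765998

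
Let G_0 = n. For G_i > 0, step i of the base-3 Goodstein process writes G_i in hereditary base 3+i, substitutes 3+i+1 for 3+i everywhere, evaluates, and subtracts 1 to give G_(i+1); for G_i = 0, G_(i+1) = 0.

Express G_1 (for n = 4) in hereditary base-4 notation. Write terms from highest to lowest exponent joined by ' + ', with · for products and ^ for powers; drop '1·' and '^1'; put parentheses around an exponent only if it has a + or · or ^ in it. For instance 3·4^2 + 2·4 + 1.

step 0: 4 = 3 + 1; sub 4 for 3: 4 + 1; = 5; G_1 = 5−1 = 4
step 1: 4 = 4; sub 5 for 4: 5; = 5; G_2 = 5−1 = 4

4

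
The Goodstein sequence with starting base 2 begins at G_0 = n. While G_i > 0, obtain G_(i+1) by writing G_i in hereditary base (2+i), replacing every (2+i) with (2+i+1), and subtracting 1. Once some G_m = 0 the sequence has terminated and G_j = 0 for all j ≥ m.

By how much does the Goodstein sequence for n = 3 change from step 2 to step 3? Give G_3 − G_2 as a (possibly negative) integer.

-1

G_0 = 3. HB_2(3) = 2 + 1. Bump = 4. G_1 = 3.
G_1 = 3. HB_3(3) = 3. Bump = 4. G_2 = 3.
G_2 = 3. HB_4(3) = 3. Bump = 3. G_3 = 2.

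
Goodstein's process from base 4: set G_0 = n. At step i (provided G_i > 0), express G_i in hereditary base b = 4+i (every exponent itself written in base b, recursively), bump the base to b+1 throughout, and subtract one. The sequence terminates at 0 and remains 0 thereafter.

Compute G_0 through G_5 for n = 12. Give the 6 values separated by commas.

G_0=12  [base 4] 3·4  →[4↦5]→  3·5 = 15  −1 ⇒ G_1=14
G_1=14  [base 5] 2·5 + 4  →[5↦6]→  2·6 + 4 = 16  −1 ⇒ G_2=15
G_2=15  [base 6] 2·6 + 3  →[6↦7]→  2·7 + 3 = 17  −1 ⇒ G_3=16
G_3=16  [base 7] 2·7 + 2  →[7↦8]→  2·8 + 2 = 18  −1 ⇒ G_4=17
G_4=17  [base 8] 2·8 + 1  →[8↦9]→  2·9 + 1 = 19  −1 ⇒ G_5=18

12, 14, 15, 16, 17, 18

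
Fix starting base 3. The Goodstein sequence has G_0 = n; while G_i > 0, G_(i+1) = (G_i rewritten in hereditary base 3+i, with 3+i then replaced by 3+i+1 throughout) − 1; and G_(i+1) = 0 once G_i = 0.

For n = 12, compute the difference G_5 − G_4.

14

base 3: 12 = 3^2 + 3; at 4: 4^2 + 4 = 20; next = 19
base 4: 19 = 4^2 + 3; at 5: 5^2 + 3 = 28; next = 27
base 5: 27 = 5^2 + 2; at 6: 6^2 + 2 = 38; next = 37
base 6: 37 = 6^2 + 1; at 7: 7^2 + 1 = 50; next = 49
base 7: 49 = 7^2; at 8: 8^2 = 64; next = 63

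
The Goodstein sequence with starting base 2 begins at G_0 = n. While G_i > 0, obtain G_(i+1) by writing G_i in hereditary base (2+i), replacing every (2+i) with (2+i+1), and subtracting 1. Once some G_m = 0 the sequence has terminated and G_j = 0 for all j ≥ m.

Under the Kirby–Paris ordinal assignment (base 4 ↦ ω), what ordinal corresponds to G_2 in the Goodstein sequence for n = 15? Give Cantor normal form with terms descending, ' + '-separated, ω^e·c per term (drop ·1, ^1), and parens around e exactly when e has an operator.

ω^(ω + 1) + ω^ω + 3

step 0: 15 = 2^(2 + 1) + 2^2 + 2 + 1; sub 3 for 2: 3^(3 + 1) + 3^3 + 3 + 1; = 112; G_1 = 112−1 = 111
step 1: 111 = 3^(3 + 1) + 3^3 + 3; sub 4 for 3: 4^(4 + 1) + 4^4 + 4; = 1284; G_2 = 1284−1 = 1283
step 2: 1283 = 4^(4 + 1) + 4^4 + 3; sub 5 for 4: 5^(5 + 1) + 5^5 + 3; = 18753; G_3 = 18753−1 = 18752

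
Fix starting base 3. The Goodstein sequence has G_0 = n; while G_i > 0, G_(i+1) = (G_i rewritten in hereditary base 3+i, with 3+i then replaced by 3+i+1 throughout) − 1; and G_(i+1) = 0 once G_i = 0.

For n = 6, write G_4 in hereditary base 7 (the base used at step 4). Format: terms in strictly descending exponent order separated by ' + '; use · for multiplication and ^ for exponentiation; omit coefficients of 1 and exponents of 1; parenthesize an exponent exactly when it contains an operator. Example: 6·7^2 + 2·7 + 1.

G_0=6  [base 3] 2·3  →[3↦4]→  2·4 = 8  −1 ⇒ G_1=7
G_1=7  [base 4] 4 + 3  →[4↦5]→  5 + 3 = 8  −1 ⇒ G_2=7
G_2=7  [base 5] 5 + 2  →[5↦6]→  6 + 2 = 8  −1 ⇒ G_3=7
G_3=7  [base 6] 6 + 1  →[6↦7]→  7 + 1 = 8  −1 ⇒ G_4=7
G_4=7  [base 7] 7  →[7↦8]→  8 = 8  −1 ⇒ G_5=7

7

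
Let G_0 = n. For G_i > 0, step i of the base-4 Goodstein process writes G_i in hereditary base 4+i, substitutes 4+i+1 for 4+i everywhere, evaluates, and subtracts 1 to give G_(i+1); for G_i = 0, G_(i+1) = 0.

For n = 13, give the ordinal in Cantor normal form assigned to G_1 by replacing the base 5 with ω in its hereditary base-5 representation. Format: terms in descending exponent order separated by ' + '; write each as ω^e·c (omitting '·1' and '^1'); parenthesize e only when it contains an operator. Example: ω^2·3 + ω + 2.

G_0 = 13. HB_4(13) = 3·4 + 1. Bump = 16. G_1 = 15.
G_1 = 15. HB_5(15) = 3·5. Bump = 18. G_2 = 17.

ω·3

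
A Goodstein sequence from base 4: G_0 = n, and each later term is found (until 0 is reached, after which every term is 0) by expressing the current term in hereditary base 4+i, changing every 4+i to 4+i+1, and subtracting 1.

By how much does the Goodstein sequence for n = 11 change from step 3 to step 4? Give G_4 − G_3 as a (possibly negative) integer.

[0] 11 ≡ 2·4 + 3 (base 4). Lift 5: 13. −1: 12.
[1] 12 ≡ 2·5 + 2 (base 5). Lift 6: 14. −1: 13.
[2] 13 ≡ 2·6 + 1 (base 6). Lift 7: 15. −1: 14.
[3] 14 ≡ 2·7 (base 7). Lift 8: 16. −1: 15.

1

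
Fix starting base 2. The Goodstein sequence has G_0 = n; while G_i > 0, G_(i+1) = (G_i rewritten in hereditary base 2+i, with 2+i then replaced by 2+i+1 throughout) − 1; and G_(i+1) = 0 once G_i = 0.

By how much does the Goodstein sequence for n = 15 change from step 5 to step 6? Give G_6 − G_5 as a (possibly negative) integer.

15 —HB2→ 2^(2 + 1) + 2^2 + 2 + 1 —bump→ 3^(3 + 1) + 3^3 + 3 + 1 = 112 —(−1)→ 111
111 —HB3→ 3^(3 + 1) + 3^3 + 3 —bump→ 4^(4 + 1) + 4^4 + 4 = 1284 —(−1)→ 1283
1283 —HB4→ 4^(4 + 1) + 4^4 + 3 —bump→ 5^(5 + 1) + 5^5 + 3 = 18753 —(−1)→ 18752
18752 —HB5→ 5^(5 + 1) + 5^5 + 2 —bump→ 6^(6 + 1) + 6^6 + 2 = 326594 —(−1)→ 326593
326593 —HB6→ 6^(6 + 1) + 6^6 + 1 —bump→ 7^(7 + 1) + 7^7 + 1 = 6588345 —(−1)→ 6588344
6588344 —HB7→ 7^(7 + 1) + 7^7 —bump→ 8^(8 + 1) + 8^8 = 150994944 —(−1)→ 150994943

144406599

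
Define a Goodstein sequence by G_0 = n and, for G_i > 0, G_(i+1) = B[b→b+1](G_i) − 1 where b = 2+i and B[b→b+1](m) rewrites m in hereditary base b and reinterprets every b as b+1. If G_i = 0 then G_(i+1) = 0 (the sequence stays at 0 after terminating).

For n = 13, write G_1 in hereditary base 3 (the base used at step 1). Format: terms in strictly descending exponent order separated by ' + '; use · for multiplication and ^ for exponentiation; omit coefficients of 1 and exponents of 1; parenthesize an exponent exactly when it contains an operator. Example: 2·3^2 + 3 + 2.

G_0=13  [base 2] 2^(2 + 1) + 2^2 + 1  →[2↦3]→  3^(3 + 1) + 3^3 + 1 = 109  −1 ⇒ G_1=108
G_1=108  [base 3] 3^(3 + 1) + 3^3  →[3↦4]→  4^(4 + 1) + 4^4 = 1280  −1 ⇒ G_2=1279

3^(3 + 1) + 3^3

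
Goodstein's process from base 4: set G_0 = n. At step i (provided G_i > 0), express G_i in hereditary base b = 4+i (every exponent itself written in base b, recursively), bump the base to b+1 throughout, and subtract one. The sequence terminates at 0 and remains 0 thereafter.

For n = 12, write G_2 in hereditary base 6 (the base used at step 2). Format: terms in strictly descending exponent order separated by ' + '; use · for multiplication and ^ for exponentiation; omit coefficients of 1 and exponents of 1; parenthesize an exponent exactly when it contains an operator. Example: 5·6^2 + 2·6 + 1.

2·6 + 3

i=0: 12 = 3·4 (b=4); 4→5: 3·5 = 15; 15−1 = 14
i=1: 14 = 2·5 + 4 (b=5); 5→6: 2·6 + 4 = 16; 16−1 = 15
i=2: 15 = 2·6 + 3 (b=6); 6→7: 2·7 + 3 = 17; 17−1 = 16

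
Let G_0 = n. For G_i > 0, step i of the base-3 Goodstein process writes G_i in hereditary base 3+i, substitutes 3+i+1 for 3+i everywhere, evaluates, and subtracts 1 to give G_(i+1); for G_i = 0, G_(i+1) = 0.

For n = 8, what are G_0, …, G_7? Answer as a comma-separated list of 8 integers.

8, 9, 10, 11, 11, 11, 11, 11

[0] 8 ≡ 2·3 + 2 (base 3). Lift 4: 10. −1: 9.
[1] 9 ≡ 2·4 + 1 (base 4). Lift 5: 11. −1: 10.
[2] 10 ≡ 2·5 (base 5). Lift 6: 12. −1: 11.
[3] 11 ≡ 6 + 5 (base 6). Lift 7: 12. −1: 11.
[4] 11 ≡ 7 + 4 (base 7). Lift 8: 12. −1: 11.
[5] 11 ≡ 8 + 3 (base 8). Lift 9: 12. −1: 11.
[6] 11 ≡ 9 + 2 (base 9). Lift 10: 12. −1: 11.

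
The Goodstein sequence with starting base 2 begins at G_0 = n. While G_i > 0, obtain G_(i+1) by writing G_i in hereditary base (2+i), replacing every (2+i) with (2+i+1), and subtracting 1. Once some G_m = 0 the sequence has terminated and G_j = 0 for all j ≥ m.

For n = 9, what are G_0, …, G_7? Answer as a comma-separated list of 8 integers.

9, 81, 1023, 9842, 140743, 2471826, 50333399, 1162263921

G_0=9  [base 2] 2^(2 + 1) + 1  →[2↦3]→  3^(3 + 1) + 1 = 82  −1 ⇒ G_1=81
G_1=81  [base 3] 3^(3 + 1)  →[3↦4]→  4^(4 + 1) = 1024  −1 ⇒ G_2=1023
G_2=1023  [base 4] 3·4^4 + 3·4^3 + 3·4^2 + 3·4 + 3  →[4↦5]→  3·5^5 + 3·5^3 + 3·5^2 + 3·5 + 3 = 9843  −1 ⇒ G_3=9842
G_3=9842  [base 5] 3·5^5 + 3·5^3 + 3·5^2 + 3·5 + 2  →[5↦6]→  3·6^6 + 3·6^3 + 3·6^2 + 3·6 + 2 = 140744  −1 ⇒ G_4=140743
G_4=140743  [base 6] 3·6^6 + 3·6^3 + 3·6^2 + 3·6 + 1  →[6↦7]→  3·7^7 + 3·7^3 + 3·7^2 + 3·7 + 1 = 2471827  −1 ⇒ G_5=2471826
G_5=2471826  [base 7] 3·7^7 + 3·7^3 + 3·7^2 + 3·7  →[7↦8]→  3·8^8 + 3·8^3 + 3·8^2 + 3·8 = 50333400  −1 ⇒ G_6=50333399
G_6=50333399  [base 8] 3·8^8 + 3·8^3 + 3·8^2 + 2·8 + 7  →[8↦9]→  3·9^9 + 3·9^3 + 3·9^2 + 2·9 + 7 = 1162263922  −1 ⇒ G_7=1162263921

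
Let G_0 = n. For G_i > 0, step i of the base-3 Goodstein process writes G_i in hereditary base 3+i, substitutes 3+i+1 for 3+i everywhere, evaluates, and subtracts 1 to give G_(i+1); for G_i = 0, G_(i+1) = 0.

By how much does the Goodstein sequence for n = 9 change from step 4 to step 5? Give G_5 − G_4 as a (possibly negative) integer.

2

(0) 9|_3 = 3^2 ↦ 4^2|_4 = 16 ⇒ 15
(1) 15|_4 = 3·4 + 3 ↦ 3·5 + 3|_5 = 18 ⇒ 17
(2) 17|_5 = 3·5 + 2 ↦ 3·6 + 2|_6 = 20 ⇒ 19
(3) 19|_6 = 3·6 + 1 ↦ 3·7 + 1|_7 = 22 ⇒ 21
(4) 21|_7 = 3·7 ↦ 3·8|_8 = 24 ⇒ 23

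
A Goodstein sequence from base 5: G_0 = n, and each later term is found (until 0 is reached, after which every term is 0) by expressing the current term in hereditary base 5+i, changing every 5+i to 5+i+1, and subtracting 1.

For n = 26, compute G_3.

[0] 26 ≡ 5^2 + 1 (base 5). Lift 6: 37. −1: 36.
[1] 36 ≡ 6^2 (base 6). Lift 7: 49. −1: 48.
[2] 48 ≡ 6·7 + 6 (base 7). Lift 8: 54. −1: 53.
[3] 53 ≡ 6·8 + 5 (base 8). Lift 9: 59. −1: 58.

53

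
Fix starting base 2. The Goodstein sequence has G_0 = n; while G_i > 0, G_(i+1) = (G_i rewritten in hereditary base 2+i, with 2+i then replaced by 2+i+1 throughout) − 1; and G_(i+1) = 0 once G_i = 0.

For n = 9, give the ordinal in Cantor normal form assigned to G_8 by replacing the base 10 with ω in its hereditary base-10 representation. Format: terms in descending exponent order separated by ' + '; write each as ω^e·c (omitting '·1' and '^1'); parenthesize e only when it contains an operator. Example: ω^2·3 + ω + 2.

ω^ω·3 + ω^3·3 + ω^2·3 + ω·2 + 5

base 2: 9 = 2^(2 + 1) + 1; at 3: 3^(3 + 1) + 1 = 82; next = 81
base 3: 81 = 3^(3 + 1); at 4: 4^(4 + 1) = 1024; next = 1023
base 4: 1023 = 3·4^4 + 3·4^3 + 3·4^2 + 3·4 + 3; at 5: 3·5^5 + 3·5^3 + 3·5^2 + 3·5 + 3 = 9843; next = 9842
base 5: 9842 = 3·5^5 + 3·5^3 + 3·5^2 + 3·5 + 2; at 6: 3·6^6 + 3·6^3 + 3·6^2 + 3·6 + 2 = 140744; next = 140743
base 6: 140743 = 3·6^6 + 3·6^3 + 3·6^2 + 3·6 + 1; at 7: 3·7^7 + 3·7^3 + 3·7^2 + 3·7 + 1 = 2471827; next = 2471826
base 7: 2471826 = 3·7^7 + 3·7^3 + 3·7^2 + 3·7; at 8: 3·8^8 + 3·8^3 + 3·8^2 + 3·8 = 50333400; next = 50333399
base 8: 50333399 = 3·8^8 + 3·8^3 + 3·8^2 + 2·8 + 7; at 9: 3·9^9 + 3·9^3 + 3·9^2 + 2·9 + 7 = 1162263922; next = 1162263921
base 9: 1162263921 = 3·9^9 + 3·9^3 + 3·9^2 + 2·9 + 6; at 10: 3·10^10 + 3·10^3 + 3·10^2 + 2·10 + 6 = 30000003326; next = 30000003325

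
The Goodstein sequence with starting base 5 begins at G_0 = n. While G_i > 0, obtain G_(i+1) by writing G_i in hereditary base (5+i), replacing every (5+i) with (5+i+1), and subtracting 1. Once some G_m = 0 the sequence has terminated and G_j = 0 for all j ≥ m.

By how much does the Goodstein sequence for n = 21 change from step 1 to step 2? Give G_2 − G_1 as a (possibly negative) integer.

base 5: 21 = 4·5 + 1; at 6: 4·6 + 1 = 25; next = 24
base 6: 24 = 4·6; at 7: 4·7 = 28; next = 27

3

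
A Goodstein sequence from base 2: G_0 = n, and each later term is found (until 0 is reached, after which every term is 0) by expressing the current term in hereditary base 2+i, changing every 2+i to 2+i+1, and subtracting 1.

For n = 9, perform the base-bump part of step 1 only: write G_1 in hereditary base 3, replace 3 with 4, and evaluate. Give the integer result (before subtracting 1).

1024

i=0: 9 = 2^(2 + 1) + 1 (b=2); 2→3: 3^(3 + 1) + 1 = 82; 82−1 = 81
i=1: 81 = 3^(3 + 1) (b=3); 3→4: 4^(4 + 1) = 1024; 1024−1 = 1023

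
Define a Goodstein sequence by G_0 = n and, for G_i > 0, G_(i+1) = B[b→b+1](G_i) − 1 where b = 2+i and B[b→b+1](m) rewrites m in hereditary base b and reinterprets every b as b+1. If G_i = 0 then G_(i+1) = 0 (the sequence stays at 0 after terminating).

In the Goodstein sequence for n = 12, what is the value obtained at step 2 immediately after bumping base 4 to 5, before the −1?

base 2: 12 = 2^(2 + 1) + 2^2; at 3: 3^(3 + 1) + 3^3 = 108; next = 107
base 3: 107 = 3^(3 + 1) + 2·3^2 + 2·3 + 2; at 4: 4^(4 + 1) + 2·4^2 + 2·4 + 2 = 1066; next = 1065

15686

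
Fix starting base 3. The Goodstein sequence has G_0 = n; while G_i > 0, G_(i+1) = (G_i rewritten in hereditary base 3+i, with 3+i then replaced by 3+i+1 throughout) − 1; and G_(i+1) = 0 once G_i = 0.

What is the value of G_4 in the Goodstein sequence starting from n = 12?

49

12 —HB3→ 3^2 + 3 —bump→ 4^2 + 4 = 20 —(−1)→ 19
19 —HB4→ 4^2 + 3 —bump→ 5^2 + 3 = 28 —(−1)→ 27
27 —HB5→ 5^2 + 2 —bump→ 6^2 + 2 = 38 —(−1)→ 37
37 —HB6→ 6^2 + 1 —bump→ 7^2 + 1 = 50 —(−1)→ 49
49 —HB7→ 7^2 —bump→ 8^2 = 64 —(−1)→ 63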